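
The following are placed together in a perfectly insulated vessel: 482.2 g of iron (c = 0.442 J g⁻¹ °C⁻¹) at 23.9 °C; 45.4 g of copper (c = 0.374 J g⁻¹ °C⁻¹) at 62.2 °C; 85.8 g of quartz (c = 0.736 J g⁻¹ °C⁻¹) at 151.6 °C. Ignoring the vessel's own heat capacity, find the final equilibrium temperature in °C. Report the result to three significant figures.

T_f = 53.6 °C

Σ mᵢcᵢ(T − Tᵢ) = 0  ⇒  T = Σ mᵢcᵢTᵢ / Σ mᵢcᵢ
Σ mᵢcᵢ = 482.2×0.442 + 45.4×0.374 + 85.8×0.736 = 293.2608
Σ mᵢcᵢTᵢ = 213.1324×23.9 + 16.9796×62.2 + 63.1488×151.6 = 15723
T = 15723 / 293.2608 = 53.61 °C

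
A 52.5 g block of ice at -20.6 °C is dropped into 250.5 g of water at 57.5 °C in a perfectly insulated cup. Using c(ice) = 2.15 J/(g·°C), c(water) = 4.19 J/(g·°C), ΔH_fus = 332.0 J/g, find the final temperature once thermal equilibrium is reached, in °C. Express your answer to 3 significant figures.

Heat to bring ice to 0 °C and melt it: q₁ = 52.5×2.15×20.6 + 52.5×332.0 = 19755 J
Heat the water can supply cooling to 0 °C: 250.5×4.19×57.5 = 60351.7 J > q₁, so all ice melts.
Energy balance: 250.5×4.19×(57.5 − T) = 19755 + 52.5×4.19×(T − 0)
1049.595(57.5 − T) = 19755 + 219.975 T
60351.7 − 19755 = 1269.570 T
T = 40596.7 / 1269.570 = 31.98 °C

T_f = 32.0 °C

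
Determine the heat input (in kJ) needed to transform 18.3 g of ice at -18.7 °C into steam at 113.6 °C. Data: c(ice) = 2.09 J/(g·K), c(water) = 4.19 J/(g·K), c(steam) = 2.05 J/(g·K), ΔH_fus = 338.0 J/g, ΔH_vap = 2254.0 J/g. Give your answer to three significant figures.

q1 (heat ice -18.7→0.0 °C): 18.3 × 2.09 × 18.7 = 715 J
q2 (melt at 0 °C): 18.3 × 338.0 = 6185 J
q3 (heat water 0.0→100.0 °C): 18.3 × 4.19 × 100.0 = 7668 J
q4 (vaporize at 100 °C): 18.3 × 2254.0 = 41248 J
q5 (heat steam 100.0→113.6 °C): 18.3 × 2.05 × 13.6 = 510 J
Total: 715 + 6185 + 7668 + 41248 + 510 = 56326 J = 56.3 kJ

q = 56.3 kJ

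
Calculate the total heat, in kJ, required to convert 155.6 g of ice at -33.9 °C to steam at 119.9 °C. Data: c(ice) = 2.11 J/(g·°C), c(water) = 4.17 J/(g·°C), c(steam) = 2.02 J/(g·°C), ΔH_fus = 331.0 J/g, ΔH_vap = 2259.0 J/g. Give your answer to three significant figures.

q = 485 kJ

q1 (heat ice -33.9→0.0 °C): 155.6 × 2.11 × 33.9 = 11130 J
q2 (melt at 0 °C): 155.6 × 331.0 = 51504 J
q3 (heat water 0.0→100.0 °C): 155.6 × 4.17 × 100.0 = 64885 J
q4 (vaporize at 100 °C): 155.6 × 2259.0 = 351500 J
q5 (heat steam 100.0→119.9 °C): 155.6 × 2.02 × 19.9 = 6255 J
Total: 11130 + 51504 + 64885 + 351500 + 6255 = 485274 J = 485 kJ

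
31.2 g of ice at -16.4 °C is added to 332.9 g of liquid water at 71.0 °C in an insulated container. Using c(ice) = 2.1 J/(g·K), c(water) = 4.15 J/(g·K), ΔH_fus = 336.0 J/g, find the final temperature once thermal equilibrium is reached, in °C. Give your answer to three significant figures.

Heat to bring ice to 0 °C and melt it: q₁ = 31.2×2.1×16.4 + 31.2×336.0 = 11558 J
Heat the water can supply cooling to 0 °C: 332.9×4.15×71.0 = 98089.0 J > q₁, so all ice melts.
Energy balance: 332.9×4.15×(71.0 − T) = 11558 + 31.2×4.15×(T − 0)
1381.535(71.0 − T) = 11558 + 129.48 T
98089.0 − 11558 = 1511.015 T
T = 86531.0 / 1511.015 = 57.27 °C

T_f = 57.3 °C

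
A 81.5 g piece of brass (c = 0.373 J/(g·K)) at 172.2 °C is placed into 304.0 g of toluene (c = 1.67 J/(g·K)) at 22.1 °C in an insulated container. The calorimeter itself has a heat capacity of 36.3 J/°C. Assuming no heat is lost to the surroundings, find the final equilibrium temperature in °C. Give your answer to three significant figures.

Heat lost by brass = heat gained by toluene + calorimeter.
(81.5)(0.373)(172.2 − T) = [(304.0)(1.67) + 36.3](T − 22.1)
30.3995 (172.2 − T) = 543.98 (T − 22.1)
5234.8 − 30.3995 T = 543.98 T − 12022
17256.8 = 574.3795 T
T = 30.04 °C

T_f = 30.0 °C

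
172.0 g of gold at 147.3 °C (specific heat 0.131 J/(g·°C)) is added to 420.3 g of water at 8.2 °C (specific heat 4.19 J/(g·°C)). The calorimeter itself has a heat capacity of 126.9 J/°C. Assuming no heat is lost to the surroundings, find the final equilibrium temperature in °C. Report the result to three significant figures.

Heat lost by gold = heat gained by water + calorimeter.
(172.0)(0.131)(147.3 − T) = [(420.3)(4.19) + 126.9](T − 8.2)
22.532 (147.3 − T) = 1887.957 (T − 8.2)
3319.0 − 22.532 T = 1887.957 T − 15481
18800.0 = 1910.489 T
T = 9.840 °C

T_f = 9.84 °C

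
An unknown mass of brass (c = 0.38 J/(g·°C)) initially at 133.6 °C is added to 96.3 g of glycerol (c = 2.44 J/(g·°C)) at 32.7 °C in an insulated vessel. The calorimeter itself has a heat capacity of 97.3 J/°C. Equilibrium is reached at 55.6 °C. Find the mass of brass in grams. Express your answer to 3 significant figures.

q_gained = (96.3 × 2.44 + 97.3) × (55.6 − 32.7) = 7609 J
q_lost = m × 0.38 × (133.6 − 55.6) = 29.64 m
m = 7609 / 29.64 = 257 g

m = 257 g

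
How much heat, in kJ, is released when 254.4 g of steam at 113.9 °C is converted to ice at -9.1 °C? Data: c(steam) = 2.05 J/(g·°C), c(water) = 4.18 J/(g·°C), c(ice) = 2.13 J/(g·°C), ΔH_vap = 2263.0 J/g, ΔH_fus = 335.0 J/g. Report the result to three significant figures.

q = 779 kJ

q1 (cool steam 113.9→100 °C): 254.4 × 2.05 × 13.9 = 7249 J
q2 (condense at 100 °C): 254.4 × 2263.0 = 575707 J
q3 (cool water 100→0 °C): 254.4 × 4.18 × 100.0 = 106339 J
q4 (freeze at 0 °C): 254.4 × 335.0 = 85224 J
q5 (cool ice 0→-9.1 °C): 254.4 × 2.13 × 9.1 = 4931 J
Total: 7249 + 575707 + 106339 + 85224 + 4931 = 779450 J = 779 kJ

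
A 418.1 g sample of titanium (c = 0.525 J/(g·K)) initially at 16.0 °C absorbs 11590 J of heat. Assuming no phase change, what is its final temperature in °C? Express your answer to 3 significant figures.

T_f = 68.8 °C

ΔT = q / (m c) = 11590 / (418.1 × 0.525) = 52.80 °C
T_f = 16.0 + 52.80 = 68.80 °C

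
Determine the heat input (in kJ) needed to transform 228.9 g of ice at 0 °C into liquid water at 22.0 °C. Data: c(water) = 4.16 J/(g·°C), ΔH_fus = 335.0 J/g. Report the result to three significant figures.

q1 (melt at 0 °C): 228.9 × 335.0 = 76682 J
q2 (heat water 0.0→22.0 °C): 228.9 × 4.16 × 22.0 = 20949 J
Total: 76682 + 20949 = 97631 J = 97.6 kJ

q = 97.6 kJ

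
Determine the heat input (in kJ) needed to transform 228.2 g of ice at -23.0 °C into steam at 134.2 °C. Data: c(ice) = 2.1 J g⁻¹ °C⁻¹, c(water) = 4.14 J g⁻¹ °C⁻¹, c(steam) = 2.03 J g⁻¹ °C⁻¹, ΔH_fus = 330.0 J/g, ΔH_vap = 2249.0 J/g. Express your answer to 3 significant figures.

q1 (heat ice -23.0→0.0 °C): 228.2 × 2.1 × 23.0 = 11022 J
q2 (melt at 0 °C): 228.2 × 330.0 = 75306 J
q3 (heat water 0.0→100.0 °C): 228.2 × 4.14 × 100.0 = 94475 J
q4 (vaporize at 100 °C): 228.2 × 2249.0 = 513222 J
q5 (heat steam 100.0→134.2 °C): 228.2 × 2.03 × 34.2 = 15843 J
Total: 11022 + 75306 + 94475 + 513222 + 15843 = 709868 J = 710 kJ

q = 710 kJ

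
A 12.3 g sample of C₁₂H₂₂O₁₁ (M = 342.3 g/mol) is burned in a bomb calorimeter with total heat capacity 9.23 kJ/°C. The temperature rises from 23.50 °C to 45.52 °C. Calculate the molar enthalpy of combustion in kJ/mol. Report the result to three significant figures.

ΔT = 45.52 − 23.50 = 22.02 °C
q_cal = C_cal × ΔT = 9.23 × 22.02 = 203.2446 kJ
n = 12.3 / 342.3 = 0.03593 mol
q_rxn = −q_cal = -203.2446 kJ
ΔH = -203.2446 / 0.03593 = -5657 kJ/mol

ΔH = -5660 kJ/mol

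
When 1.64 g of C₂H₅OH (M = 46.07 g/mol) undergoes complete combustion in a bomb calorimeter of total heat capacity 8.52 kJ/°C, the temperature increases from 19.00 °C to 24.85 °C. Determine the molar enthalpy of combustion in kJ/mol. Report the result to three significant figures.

ΔH = -1400 kJ/mol

ΔT = 24.85 − 19.00 = 5.85 °C
q_cal = C_cal × ΔT = 8.52 × 5.85 = 49.842 kJ
n = 1.64 / 46.07 = 0.03560 mol
q_rxn = −q_cal = -49.842 kJ
ΔH = -49.842 / 0.03560 = -1400 kJ/mol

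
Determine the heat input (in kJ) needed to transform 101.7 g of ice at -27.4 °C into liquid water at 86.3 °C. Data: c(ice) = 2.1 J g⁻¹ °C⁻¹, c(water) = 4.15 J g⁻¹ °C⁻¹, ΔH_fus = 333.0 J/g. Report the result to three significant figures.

q = 76.1 kJ

q1 (heat ice -27.4→0.0 °C): 101.7 × 2.1 × 27.4 = 5852 J
q2 (melt at 0 °C): 101.7 × 333.0 = 33866 J
q3 (heat water 0.0→86.3 °C): 101.7 × 4.15 × 86.3 = 36423 J
Total: 5852 + 33866 + 36423 = 76141 J = 76.1 kJ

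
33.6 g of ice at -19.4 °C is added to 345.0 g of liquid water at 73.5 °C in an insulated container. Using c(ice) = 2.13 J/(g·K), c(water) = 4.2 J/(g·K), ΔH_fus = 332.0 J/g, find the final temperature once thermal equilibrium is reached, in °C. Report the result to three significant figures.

Heat to bring ice to 0 °C and melt it: q₁ = 33.6×2.13×19.4 + 33.6×332.0 = 12544 J
Heat the water can supply cooling to 0 °C: 345.0×4.2×73.5 = 106502 J > q₁, so all ice melts.
Energy balance: 345.0×4.2×(73.5 − T) = 12544 + 33.6×4.2×(T − 0)
1449(73.5 − T) = 12544 + 141.12 T
106502 − 12544 = 1590.12 T
T = 93958 / 1590.12 = 59.09 °C

T_f = 59.1 °C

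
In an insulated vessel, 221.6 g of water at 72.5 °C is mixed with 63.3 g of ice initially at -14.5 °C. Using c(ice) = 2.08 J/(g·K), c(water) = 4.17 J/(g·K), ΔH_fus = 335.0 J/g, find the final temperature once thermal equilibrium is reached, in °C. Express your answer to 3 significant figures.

T_f = 36.9 °C

Heat to bring ice to 0 °C and melt it: q₁ = 63.3×2.08×14.5 + 63.3×335.0 = 23115 J
Heat the water can supply cooling to 0 °C: 221.6×4.17×72.5 = 66995.2 J > q₁, so all ice melts.
Energy balance: 221.6×4.17×(72.5 − T) = 23115 + 63.3×4.17×(T − 0)
924.072(72.5 − T) = 23115 + 263.961 T
66995.2 − 23115 = 1188.033 T
T = 43880.2 / 1188.033 = 36.94 °C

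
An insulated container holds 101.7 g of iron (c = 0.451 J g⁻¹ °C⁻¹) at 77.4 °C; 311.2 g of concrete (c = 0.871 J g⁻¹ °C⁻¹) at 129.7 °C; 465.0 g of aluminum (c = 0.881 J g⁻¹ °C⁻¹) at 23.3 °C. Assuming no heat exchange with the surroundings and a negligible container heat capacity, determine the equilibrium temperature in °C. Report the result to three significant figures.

T_f = 66.4 °C

Σ mᵢcᵢ(T − Tᵢ) = 0  ⇒  T = Σ mᵢcᵢTᵢ / Σ mᵢcᵢ
Σ mᵢcᵢ = 101.7×0.451 + 311.2×0.871 + 465.0×0.881 = 726.5869
Σ mᵢcᵢTᵢ = 45.8667×77.4 + 271.0552×129.7 + 409.665×23.3 = 48251
T = 48251 / 726.5869 = 66.41 °C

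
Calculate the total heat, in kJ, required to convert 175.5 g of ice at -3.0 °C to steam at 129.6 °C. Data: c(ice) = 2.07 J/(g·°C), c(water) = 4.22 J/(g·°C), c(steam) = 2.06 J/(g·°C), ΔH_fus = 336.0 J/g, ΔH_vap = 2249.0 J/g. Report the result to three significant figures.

q1 (heat ice -3.0→0.0 °C): 175.5 × 2.07 × 3.0 = 1090 J
q2 (melt at 0 °C): 175.5 × 336.0 = 58968 J
q3 (heat water 0.0→100.0 °C): 175.5 × 4.22 × 100.0 = 74061 J
q4 (vaporize at 100 °C): 175.5 × 2249.0 = 394700 J
q5 (heat steam 100.0→129.6 °C): 175.5 × 2.06 × 29.6 = 10701 J
Total: 1090 + 58968 + 74061 + 394700 + 10701 = 539520 J = 540 kJ

q = 540 kJ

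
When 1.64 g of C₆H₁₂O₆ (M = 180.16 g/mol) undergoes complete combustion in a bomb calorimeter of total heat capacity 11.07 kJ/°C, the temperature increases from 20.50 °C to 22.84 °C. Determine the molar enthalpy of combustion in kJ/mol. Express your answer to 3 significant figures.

ΔH = -2850 kJ/mol

ΔT = 22.84 − 20.50 = 2.34 °C
q_cal = C_cal × ΔT = 11.07 × 2.34 = 25.9038 kJ
n = 1.64 / 180.16 = 0.009103 mol
q_rxn = −q_cal = -25.9038 kJ
ΔH = -25.9038 / 0.009103 = -2846 kJ/mol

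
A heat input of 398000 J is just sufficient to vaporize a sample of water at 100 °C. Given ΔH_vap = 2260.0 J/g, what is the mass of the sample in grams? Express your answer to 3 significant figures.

m = q / ΔH_vap = 398000 J / 2260.0 J/g = 176 g

m = 176 g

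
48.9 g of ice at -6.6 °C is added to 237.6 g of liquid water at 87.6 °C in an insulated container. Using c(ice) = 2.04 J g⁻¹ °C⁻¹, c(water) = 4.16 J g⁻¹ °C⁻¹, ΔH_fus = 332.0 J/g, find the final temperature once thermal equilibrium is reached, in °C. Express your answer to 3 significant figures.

Heat to bring ice to 0 °C and melt it: q₁ = 48.9×2.04×6.6 + 48.9×332.0 = 16893 J
Heat the water can supply cooling to 0 °C: 237.6×4.16×87.6 = 86585.2 J > q₁, so all ice melts.
Energy balance: 237.6×4.16×(87.6 − T) = 16893 + 48.9×4.16×(T − 0)
988.416(87.6 − T) = 16893 + 203.424 T
86585.2 − 16893 = 1191.840 T
T = 69692.2 / 1191.840 = 58.47 °C

T_f = 58.5 °C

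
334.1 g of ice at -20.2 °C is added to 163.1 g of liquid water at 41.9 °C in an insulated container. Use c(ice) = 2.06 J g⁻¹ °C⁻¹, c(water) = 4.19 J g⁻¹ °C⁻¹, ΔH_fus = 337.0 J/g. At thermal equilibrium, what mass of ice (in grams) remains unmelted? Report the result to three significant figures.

m_ice remaining = 290 g

Heat to warm all ice to 0 °C: 334.1×2.06×20.2 = 13903 J
Heat released by water cooling to 0 °C: 163.1×4.19×41.9 = 28634 J
28634 J < 13903 + 334.1×337.0 = 126494.7 J, so not all ice melts; final T = 0 °C.
Heat left for melting: 28634 − 13903 = 14731 J
Mass melted = 14731 / 337.0 = 43.71 g
Ice remaining = 334.1 − 43.71 = 290.39 g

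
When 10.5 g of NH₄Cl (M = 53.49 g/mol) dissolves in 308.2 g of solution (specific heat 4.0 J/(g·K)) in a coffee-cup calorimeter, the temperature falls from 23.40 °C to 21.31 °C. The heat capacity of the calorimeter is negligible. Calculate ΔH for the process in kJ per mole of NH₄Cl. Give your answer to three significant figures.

|ΔT| = |21.31 − 23.40| = 2.09 °C
|q_surr| = (308.2 × 4.0) × 2.09 = 1232.8 × 2.09 = 2577 J
n(NH₄Cl) = 10.5 / 53.49 = 0.1963 mol
Temperature fell, so q_rxn = +|q_surr| = 2.577 kJ
ΔH = q_rxn / n = 13.13 kJ/mol

ΔH = 13.1 kJ/mol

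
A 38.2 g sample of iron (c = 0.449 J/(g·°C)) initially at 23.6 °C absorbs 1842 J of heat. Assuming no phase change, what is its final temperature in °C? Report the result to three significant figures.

ΔT = q / (m c) = 1842 / (38.2 × 0.449) = 107.4 °C
T_f = 23.6 + 107.4 = 131.0 °C

T_f = 131 °C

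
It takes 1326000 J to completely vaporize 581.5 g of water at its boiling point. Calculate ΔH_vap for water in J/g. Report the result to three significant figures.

ΔH_vap = q / m = 1326000 / 581.5 = 2280 J/g

ΔH_vap = 2280 J/g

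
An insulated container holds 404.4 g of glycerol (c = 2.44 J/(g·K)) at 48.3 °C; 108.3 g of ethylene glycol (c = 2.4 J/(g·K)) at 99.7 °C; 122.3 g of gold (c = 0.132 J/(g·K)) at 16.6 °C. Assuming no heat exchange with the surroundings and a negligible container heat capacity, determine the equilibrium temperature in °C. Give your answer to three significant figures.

Σ mᵢcᵢ(T − Tᵢ) = 0  ⇒  T = Σ mᵢcᵢTᵢ / Σ mᵢcᵢ
Σ mᵢcᵢ = 404.4×2.44 + 108.3×2.4 + 122.3×0.132 = 1262.7996
Σ mᵢcᵢTᵢ = 986.736×48.3 + 259.92×99.7 + 16.1436×16.6 = 73841
T = 73841 / 1262.7996 = 58.47 °C

T_f = 58.5 °C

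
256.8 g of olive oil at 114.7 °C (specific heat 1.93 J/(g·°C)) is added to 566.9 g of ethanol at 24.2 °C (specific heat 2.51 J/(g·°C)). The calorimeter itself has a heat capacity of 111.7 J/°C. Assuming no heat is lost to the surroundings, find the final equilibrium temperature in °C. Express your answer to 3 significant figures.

T_f = 46.3 °C

Heat lost by olive oil = heat gained by ethanol + calorimeter.
(256.8)(1.93)(114.7 − T) = [(566.9)(2.51) + 111.7](T − 24.2)
495.624 (114.7 − T) = 1534.619 (T − 24.2)
56848 − 495.624 T = 1534.619 T − 37138
93986 = 2030.243 T
T = 46.29 °C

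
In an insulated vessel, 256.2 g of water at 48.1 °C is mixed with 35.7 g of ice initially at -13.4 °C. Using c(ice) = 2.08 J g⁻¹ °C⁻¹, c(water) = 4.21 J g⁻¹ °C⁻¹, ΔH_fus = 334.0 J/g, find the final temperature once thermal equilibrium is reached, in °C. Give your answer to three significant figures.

Heat to bring ice to 0 °C and melt it: q₁ = 35.7×2.08×13.4 + 35.7×334.0 = 12919 J
Heat the water can supply cooling to 0 °C: 256.2×4.21×48.1 = 51880.8 J > q₁, so all ice melts.
Energy balance: 256.2×4.21×(48.1 − T) = 12919 + 35.7×4.21×(T − 0)
1078.602(48.1 − T) = 12919 + 150.297 T
51880.8 − 12919 = 1228.899 T
T = 38961.8 / 1228.899 = 31.70 °C

T_f = 31.7 °C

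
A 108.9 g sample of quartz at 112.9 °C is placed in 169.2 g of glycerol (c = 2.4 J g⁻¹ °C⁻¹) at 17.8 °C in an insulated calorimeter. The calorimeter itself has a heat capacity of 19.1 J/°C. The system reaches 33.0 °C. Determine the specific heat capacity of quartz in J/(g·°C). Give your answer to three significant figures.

q_gained = (169.2 × 2.4 + 19.1) × (33.0 − 17.8) = 6463 J
q_lost = 108.9 × c × (112.9 − 33.0) = 8701.11 c
Set equal: c = 6463 / 8701.11 = 0.743 J/(g·°C)

c = 0.743 J/(g·°C)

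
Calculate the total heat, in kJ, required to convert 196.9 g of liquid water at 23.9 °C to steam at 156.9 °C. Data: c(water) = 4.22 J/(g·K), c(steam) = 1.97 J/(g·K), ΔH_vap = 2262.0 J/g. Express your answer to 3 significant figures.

q1 (heat water 23.9→100.0 °C): 196.9 × 4.22 × 76.1 = 63233 J
q2 (vaporize at 100 °C): 196.9 × 2262.0 = 445388 J
q3 (heat steam 100.0→156.9 °C): 196.9 × 1.97 × 56.9 = 22071 J
Total: 63233 + 445388 + 22071 = 530692 J = 531 kJ

q = 531 kJ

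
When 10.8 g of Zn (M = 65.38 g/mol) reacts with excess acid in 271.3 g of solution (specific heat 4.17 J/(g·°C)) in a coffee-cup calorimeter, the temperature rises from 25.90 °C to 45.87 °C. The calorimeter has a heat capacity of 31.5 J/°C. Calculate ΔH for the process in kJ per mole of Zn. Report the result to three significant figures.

ΔH = -141 kJ/mol

|ΔT| = |45.87 − 25.90| = 19.97 °C
|q_surr| = (271.3 × 4.17 + 31.5) × 19.97 = 1162.821 × 19.97 = 23220 J
n(Zn) = 10.8 / 65.38 = 0.1652 mol
Temperature rose, so q_rxn = −|q_surr| = -23.22 kJ
ΔH = q_rxn / n = -140.6 kJ/mol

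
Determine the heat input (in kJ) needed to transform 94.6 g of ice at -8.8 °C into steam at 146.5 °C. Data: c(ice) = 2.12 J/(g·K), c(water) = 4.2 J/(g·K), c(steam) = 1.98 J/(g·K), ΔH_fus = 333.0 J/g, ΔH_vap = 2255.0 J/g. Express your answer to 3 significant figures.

q1 (heat ice -8.8→0.0 °C): 94.6 × 2.12 × 8.8 = 1765 J
q2 (melt at 0 °C): 94.6 × 333.0 = 31502 J
q3 (heat water 0.0→100.0 °C): 94.6 × 4.2 × 100.0 = 39732 J
q4 (vaporize at 100 °C): 94.6 × 2255.0 = 213323 J
q5 (heat steam 100.0→146.5 °C): 94.6 × 1.98 × 46.5 = 8710 J
Total: 1765 + 31502 + 39732 + 213323 + 8710 = 295032 J = 295 kJ

q = 295 kJ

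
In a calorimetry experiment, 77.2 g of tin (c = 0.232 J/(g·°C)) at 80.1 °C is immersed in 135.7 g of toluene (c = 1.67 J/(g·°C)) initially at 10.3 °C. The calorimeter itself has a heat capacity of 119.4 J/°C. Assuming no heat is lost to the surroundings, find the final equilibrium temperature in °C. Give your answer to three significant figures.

T_f = 13.7 °C

Heat lost by tin = heat gained by toluene + calorimeter.
(77.2)(0.232)(80.1 − T) = [(135.7)(1.67) + 119.4](T − 10.3)
17.9104 (80.1 − T) = 346.019 (T − 10.3)
1434.6 − 17.9104 T = 346.019 T − 3564.0
4998.6 = 363.9294 T
T = 13.74 °C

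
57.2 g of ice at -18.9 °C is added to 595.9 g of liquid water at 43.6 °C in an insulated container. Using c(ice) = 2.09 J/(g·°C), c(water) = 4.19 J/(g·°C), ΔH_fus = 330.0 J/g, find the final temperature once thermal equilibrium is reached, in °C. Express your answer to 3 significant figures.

Heat to bring ice to 0 °C and melt it: q₁ = 57.2×2.09×18.9 + 57.2×330.0 = 21135 J
Heat the water can supply cooling to 0 °C: 595.9×4.19×43.6 = 108861 J > q₁, so all ice melts.
Energy balance: 595.9×4.19×(43.6 − T) = 21135 + 57.2×4.19×(T − 0)
2496.821(43.6 − T) = 21135 + 239.668 T
108861 − 21135 = 2736.489 T
T = 87726 / 2736.489 = 32.06 °C

T_f = 32.1 °C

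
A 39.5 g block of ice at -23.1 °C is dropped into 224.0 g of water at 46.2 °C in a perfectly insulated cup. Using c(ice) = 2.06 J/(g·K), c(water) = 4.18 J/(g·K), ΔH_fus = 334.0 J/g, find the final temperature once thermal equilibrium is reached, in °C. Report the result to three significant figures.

Heat to bring ice to 0 °C and melt it: q₁ = 39.5×2.06×23.1 + 39.5×334.0 = 15073 J
Heat the water can supply cooling to 0 °C: 224.0×4.18×46.2 = 43258.0 J > q₁, so all ice melts.
Energy balance: 224.0×4.18×(46.2 − T) = 15073 + 39.5×4.18×(T − 0)
936.32(46.2 − T) = 15073 + 165.11 T
43258.0 − 15073 = 1101.43 T
T = 28185.0 / 1101.43 = 25.59 °C

T_f = 25.6 °C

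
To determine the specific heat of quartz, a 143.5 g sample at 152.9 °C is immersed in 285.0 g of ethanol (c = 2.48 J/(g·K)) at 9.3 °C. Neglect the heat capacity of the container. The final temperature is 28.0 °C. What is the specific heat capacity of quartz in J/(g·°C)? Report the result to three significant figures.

q_gained = (285.0 × 2.48) × (28.0 − 9.3) = 13217 J
q_lost = 143.5 × c × (152.9 − 28.0) = 17923.15 c
Set equal: c = 13217 / 17923.15 = 0.737 J/(g·°C)

c = 0.737 J/(g·°C)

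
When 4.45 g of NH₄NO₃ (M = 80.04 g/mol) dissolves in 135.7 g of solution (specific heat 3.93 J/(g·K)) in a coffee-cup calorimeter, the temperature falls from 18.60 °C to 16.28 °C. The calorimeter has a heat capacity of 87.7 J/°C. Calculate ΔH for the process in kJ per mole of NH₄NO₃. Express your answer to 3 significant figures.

|ΔT| = |16.28 − 18.60| = 2.32 °C
|q_surr| = (135.7 × 3.93 + 87.7) × 2.32 = 621.001 × 2.32 = 1441 J
n(NH₄NO₃) = 4.45 / 80.04 = 0.05560 mol
Temperature fell, so q_rxn = +|q_surr| = 1.441 kJ
ΔH = q_rxn / n = 25.92 kJ/mol

ΔH = 25.9 kJ/mol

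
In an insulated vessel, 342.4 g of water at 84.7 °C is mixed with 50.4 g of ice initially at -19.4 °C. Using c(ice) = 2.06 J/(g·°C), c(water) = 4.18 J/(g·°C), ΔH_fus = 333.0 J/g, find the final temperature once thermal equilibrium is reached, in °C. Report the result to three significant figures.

Heat to bring ice to 0 °C and melt it: q₁ = 50.4×2.06×19.4 + 50.4×333.0 = 18797 J
Heat the water can supply cooling to 0 °C: 342.4×4.18×84.7 = 121225 J > q₁, so all ice melts.
Energy balance: 342.4×4.18×(84.7 − T) = 18797 + 50.4×4.18×(T − 0)
1431.232(84.7 − T) = 18797 + 210.672 T
121225 − 18797 = 1641.904 T
T = 102428 / 1641.904 = 62.38 °C

T_f = 62.4 °C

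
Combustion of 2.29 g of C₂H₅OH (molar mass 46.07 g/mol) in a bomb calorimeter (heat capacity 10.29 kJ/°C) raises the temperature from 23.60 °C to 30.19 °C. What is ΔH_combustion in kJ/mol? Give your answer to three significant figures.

ΔT = 30.19 − 23.60 = 6.59 °C
q_cal = C_cal × ΔT = 10.29 × 6.59 = 67.8111 kJ
n = 2.29 / 46.07 = 0.04971 mol
q_rxn = −q_cal = -67.8111 kJ
ΔH = -67.8111 / 0.04971 = -1364 kJ/mol

ΔH = -1360 kJ/mol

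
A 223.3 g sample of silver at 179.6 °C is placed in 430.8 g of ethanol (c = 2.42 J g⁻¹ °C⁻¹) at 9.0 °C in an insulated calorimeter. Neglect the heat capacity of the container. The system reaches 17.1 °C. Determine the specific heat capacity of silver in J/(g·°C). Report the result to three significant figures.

q_gained = (430.8 × 2.42) × (17.1 − 9.0) = 8445 J
q_lost = 223.3 × c × (179.6 − 17.1) = 36286.25 c
Set equal: c = 8445 / 36286.25 = 0.233 J/(g·°C)

c = 0.233 J/(g·°C)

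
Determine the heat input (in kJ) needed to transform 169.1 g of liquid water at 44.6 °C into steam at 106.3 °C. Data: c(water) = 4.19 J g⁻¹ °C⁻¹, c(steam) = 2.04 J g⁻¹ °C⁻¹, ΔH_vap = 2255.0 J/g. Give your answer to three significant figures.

q1 (heat water 44.6→100.0 °C): 169.1 × 4.19 × 55.4 = 39253 J
q2 (vaporize at 100 °C): 169.1 × 2255.0 = 381321 J
q3 (heat steam 100.0→106.3 °C): 169.1 × 2.04 × 6.3 = 2173 J
Total: 39253 + 381321 + 2173 = 422747 J = 423 kJ

q = 423 kJ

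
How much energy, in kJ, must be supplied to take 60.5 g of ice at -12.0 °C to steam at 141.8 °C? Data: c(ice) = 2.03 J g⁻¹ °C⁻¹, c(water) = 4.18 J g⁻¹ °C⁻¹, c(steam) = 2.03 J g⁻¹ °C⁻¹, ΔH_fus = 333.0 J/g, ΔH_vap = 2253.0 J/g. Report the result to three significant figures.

q1 (heat ice -12.0→0.0 °C): 60.5 × 2.03 × 12.0 = 1474 J
q2 (melt at 0 °C): 60.5 × 333.0 = 20147 J
q3 (heat water 0.0→100.0 °C): 60.5 × 4.18 × 100.0 = 25289 J
q4 (vaporize at 100 °C): 60.5 × 2253.0 = 136307 J
q5 (heat steam 100.0→141.8 °C): 60.5 × 2.03 × 41.8 = 5134 J
Total: 1474 + 20147 + 25289 + 136307 + 5134 = 188351 J = 188 kJ

q = 188 kJ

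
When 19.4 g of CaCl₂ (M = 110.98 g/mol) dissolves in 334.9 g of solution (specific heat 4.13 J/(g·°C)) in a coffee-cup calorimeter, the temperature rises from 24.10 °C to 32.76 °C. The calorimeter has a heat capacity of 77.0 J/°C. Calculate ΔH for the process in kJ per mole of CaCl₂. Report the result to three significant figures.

|ΔT| = |32.76 − 24.10| = 8.66 °C
|q_surr| = (334.9 × 4.13 + 77.0) × 8.66 = 1460.137 × 8.66 = 12640 J
n(CaCl₂) = 19.4 / 110.98 = 0.1748 mol
Temperature rose, so q_rxn = −|q_surr| = -12.64 kJ
ΔH = q_rxn / n = -72.31 kJ/mol

ΔH = -72.3 kJ/mol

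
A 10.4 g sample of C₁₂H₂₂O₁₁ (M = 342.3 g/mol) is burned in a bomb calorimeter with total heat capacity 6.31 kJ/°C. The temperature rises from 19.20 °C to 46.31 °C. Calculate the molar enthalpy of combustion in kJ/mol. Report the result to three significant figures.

ΔT = 46.31 − 19.20 = 27.11 °C
q_cal = C_cal × ΔT = 6.31 × 27.11 = 171.0641 kJ
n = 10.4 / 342.3 = 0.03038 mol
q_rxn = −q_cal = -171.0641 kJ
ΔH = -171.0641 / 0.03038 = -5631 kJ/mol

ΔH = -5630 kJ/mol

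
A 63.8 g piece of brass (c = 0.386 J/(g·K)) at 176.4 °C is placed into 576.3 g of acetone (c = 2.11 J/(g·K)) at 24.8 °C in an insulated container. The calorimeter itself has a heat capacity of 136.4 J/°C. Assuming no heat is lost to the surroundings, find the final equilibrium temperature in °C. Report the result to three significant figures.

Heat lost by brass = heat gained by acetone + calorimeter.
(63.8)(0.386)(176.4 − T) = [(576.3)(2.11) + 136.4](T − 24.8)
24.6268 (176.4 − T) = 1352.393 (T − 24.8)
4344.2 − 24.6268 T = 1352.393 T − 33539
37883.2 = 1377.0198 T
T = 27.51 °C

T_f = 27.5 °C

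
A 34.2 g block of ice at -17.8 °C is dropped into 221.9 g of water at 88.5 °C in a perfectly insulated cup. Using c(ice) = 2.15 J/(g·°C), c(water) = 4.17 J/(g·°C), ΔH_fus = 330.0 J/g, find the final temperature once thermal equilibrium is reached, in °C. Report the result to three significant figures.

T_f = 64.9 °C

Heat to bring ice to 0 °C and melt it: q₁ = 34.2×2.15×17.8 + 34.2×330.0 = 12595 J
Heat the water can supply cooling to 0 °C: 221.9×4.17×88.5 = 81891.1 J > q₁, so all ice melts.
Energy balance: 221.9×4.17×(88.5 − T) = 12595 + 34.2×4.17×(T − 0)
925.323(88.5 − T) = 12595 + 142.614 T
81891.1 − 12595 = 1067.937 T
T = 69296.1 / 1067.937 = 64.89 °C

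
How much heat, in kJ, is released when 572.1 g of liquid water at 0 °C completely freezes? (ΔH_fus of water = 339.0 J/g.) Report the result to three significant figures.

q = m × ΔH_fus = 572.1 × 339.0 = 193900 J = 194 kJ

q = 194 kJ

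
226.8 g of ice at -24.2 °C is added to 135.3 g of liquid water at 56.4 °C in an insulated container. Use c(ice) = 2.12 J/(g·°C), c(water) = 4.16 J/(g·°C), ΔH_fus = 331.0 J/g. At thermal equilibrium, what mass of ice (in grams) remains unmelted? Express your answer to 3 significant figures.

m_ice remaining = 166 g

Heat to warm all ice to 0 °C: 226.8×2.12×24.2 = 11636 J
Heat released by water cooling to 0 °C: 135.3×4.16×56.4 = 31745 J
31745 J < 11636 + 226.8×331.0 = 86706.8 J, so not all ice melts; final T = 0 °C.
Heat left for melting: 31745 − 11636 = 20109 J
Mass melted = 20109 / 331.0 = 60.75 g
Ice remaining = 226.8 − 60.75 = 166.05 g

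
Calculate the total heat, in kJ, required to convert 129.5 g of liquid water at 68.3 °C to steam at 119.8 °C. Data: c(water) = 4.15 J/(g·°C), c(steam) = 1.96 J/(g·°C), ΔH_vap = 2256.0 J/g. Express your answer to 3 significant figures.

q = 314 kJ

q1 (heat water 68.3→100.0 °C): 129.5 × 4.15 × 31.7 = 17036 J
q2 (vaporize at 100 °C): 129.5 × 2256.0 = 292152 J
q3 (heat steam 100.0→119.8 °C): 129.5 × 1.96 × 19.8 = 5026 J
Total: 17036 + 292152 + 5026 = 314214 J = 314 kJ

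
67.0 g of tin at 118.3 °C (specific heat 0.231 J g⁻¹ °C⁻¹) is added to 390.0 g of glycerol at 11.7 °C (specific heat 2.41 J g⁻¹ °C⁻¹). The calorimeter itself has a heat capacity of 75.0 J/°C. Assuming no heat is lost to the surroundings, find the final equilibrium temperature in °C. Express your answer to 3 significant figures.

T_f = 13.3 °C

Heat lost by tin = heat gained by glycerol + calorimeter.
(67.0)(0.231)(118.3 − T) = [(390.0)(2.41) + 75.0](T − 11.7)
15.477 (118.3 − T) = 1014.9 (T − 11.7)
1830.9 − 15.477 T = 1014.9 T − 11874
13704.9 = 1030.377 T
T = 13.30 °C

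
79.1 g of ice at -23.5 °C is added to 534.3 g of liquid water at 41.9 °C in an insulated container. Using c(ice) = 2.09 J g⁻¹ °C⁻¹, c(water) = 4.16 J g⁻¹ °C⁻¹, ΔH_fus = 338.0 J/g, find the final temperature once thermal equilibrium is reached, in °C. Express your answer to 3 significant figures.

T_f = 24.5 °C

Heat to bring ice to 0 °C and melt it: q₁ = 79.1×2.09×23.5 + 79.1×338.0 = 30621 J
Heat the water can supply cooling to 0 °C: 534.3×4.16×41.9 = 93130.6 J > q₁, so all ice melts.
Energy balance: 534.3×4.16×(41.9 − T) = 30621 + 79.1×4.16×(T − 0)
2222.688(41.9 − T) = 30621 + 329.056 T
93130.6 − 30621 = 2551.744 T
T = 62509.6 / 2551.744 = 24.50 °C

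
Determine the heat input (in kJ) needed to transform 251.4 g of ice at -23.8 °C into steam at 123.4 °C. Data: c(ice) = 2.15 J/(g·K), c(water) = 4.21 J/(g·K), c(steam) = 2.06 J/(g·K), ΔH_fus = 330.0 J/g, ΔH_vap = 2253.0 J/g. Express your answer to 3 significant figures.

q = 780 kJ

q1 (heat ice -23.8→0.0 °C): 251.4 × 2.15 × 23.8 = 12864 J
q2 (melt at 0 °C): 251.4 × 330.0 = 82962 J
q3 (heat water 0.0→100.0 °C): 251.4 × 4.21 × 100.0 = 105839 J
q4 (vaporize at 100 °C): 251.4 × 2253.0 = 566404 J
q5 (heat steam 100.0→123.4 °C): 251.4 × 2.06 × 23.4 = 12118 J
Total: 12864 + 82962 + 105839 + 566404 + 12118 = 780187 J = 780 kJ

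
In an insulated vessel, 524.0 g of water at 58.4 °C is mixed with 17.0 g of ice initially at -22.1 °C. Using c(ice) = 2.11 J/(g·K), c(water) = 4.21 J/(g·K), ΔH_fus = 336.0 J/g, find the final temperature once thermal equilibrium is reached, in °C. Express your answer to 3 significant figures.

T_f = 53.7 °C

Heat to bring ice to 0 °C and melt it: q₁ = 17.0×2.11×22.1 + 17.0×336.0 = 6504.7 J
Heat the water can supply cooling to 0 °C: 524.0×4.21×58.4 = 128833 J > q₁, so all ice melts.
Energy balance: 524.0×4.21×(58.4 − T) = 6504.7 + 17.0×4.21×(T − 0)
2206.04(58.4 − T) = 6504.7 + 71.57 T
128833 − 6504.7 = 2277.61 T
T = 122328.3 / 2277.61 = 53.71 °C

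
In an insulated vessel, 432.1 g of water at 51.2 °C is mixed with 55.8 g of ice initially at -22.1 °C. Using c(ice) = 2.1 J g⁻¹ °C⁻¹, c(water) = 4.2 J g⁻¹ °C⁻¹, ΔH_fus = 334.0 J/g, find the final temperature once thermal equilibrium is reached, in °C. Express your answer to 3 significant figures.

T_f = 35.0 °C

Heat to bring ice to 0 °C and melt it: q₁ = 55.8×2.1×22.1 + 55.8×334.0 = 21227 J
Heat the water can supply cooling to 0 °C: 432.1×4.2×51.2 = 92918.8 J > q₁, so all ice melts.
Energy balance: 432.1×4.2×(51.2 − T) = 21227 + 55.8×4.2×(T − 0)
1814.82(51.2 − T) = 21227 + 234.36 T
92918.8 − 21227 = 2049.18 T
T = 71691.8 / 2049.18 = 34.99 °C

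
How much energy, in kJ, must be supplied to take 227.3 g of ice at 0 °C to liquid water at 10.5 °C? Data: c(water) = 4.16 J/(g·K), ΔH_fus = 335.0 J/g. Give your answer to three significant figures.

q1 (melt at 0 °C): 227.3 × 335.0 = 76146 J
q2 (heat water 0.0→10.5 °C): 227.3 × 4.16 × 10.5 = 9928 J
Total: 76146 + 9928 = 86074 J = 86.1 kJ

q = 86.1 kJ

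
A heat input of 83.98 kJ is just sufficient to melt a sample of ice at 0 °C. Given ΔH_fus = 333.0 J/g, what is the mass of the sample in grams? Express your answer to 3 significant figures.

m = 252 g

m = q / ΔH_fus = 83980 J / 333.0 J/g = 252 g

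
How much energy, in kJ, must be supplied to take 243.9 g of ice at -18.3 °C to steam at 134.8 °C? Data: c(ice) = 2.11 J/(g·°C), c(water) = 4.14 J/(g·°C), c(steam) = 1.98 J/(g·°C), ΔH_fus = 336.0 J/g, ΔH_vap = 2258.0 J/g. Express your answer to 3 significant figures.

q1 (heat ice -18.3→0.0 °C): 243.9 × 2.11 × 18.3 = 9418 J
q2 (melt at 0 °C): 243.9 × 336.0 = 81950 J
q3 (heat water 0.0→100.0 °C): 243.9 × 4.14 × 100.0 = 100975 J
q4 (vaporize at 100 °C): 243.9 × 2258.0 = 550726 J
q5 (heat steam 100.0→134.8 °C): 243.9 × 1.98 × 34.8 = 16806 J
Total: 9418 + 81950 + 100975 + 550726 + 16806 = 759875 J = 760 kJ

q = 760 kJ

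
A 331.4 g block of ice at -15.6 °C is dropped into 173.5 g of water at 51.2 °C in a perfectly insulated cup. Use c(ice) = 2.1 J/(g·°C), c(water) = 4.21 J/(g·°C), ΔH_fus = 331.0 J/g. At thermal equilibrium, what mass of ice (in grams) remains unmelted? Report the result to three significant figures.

Heat to warm all ice to 0 °C: 331.4×2.1×15.6 = 10857 J
Heat released by water cooling to 0 °C: 173.5×4.21×51.2 = 37398 J
37398 J < 10857 + 331.4×331.0 = 120550.4 J, so not all ice melts; final T = 0 °C.
Heat left for melting: 37398 − 10857 = 26541 J
Mass melted = 26541 / 331.0 = 80.18 g
Ice remaining = 331.4 − 80.18 = 251.22 g

m_ice remaining = 251 g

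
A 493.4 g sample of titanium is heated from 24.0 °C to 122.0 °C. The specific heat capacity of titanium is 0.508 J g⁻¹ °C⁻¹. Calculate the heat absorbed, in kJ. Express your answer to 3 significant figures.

q = 24.6 kJ

q = m c ΔT = 493.4 × 0.508 × (122.0 − 24.0)
q = 493.4 × 0.508 × 98.0 = 24560 J = 24.6 kJ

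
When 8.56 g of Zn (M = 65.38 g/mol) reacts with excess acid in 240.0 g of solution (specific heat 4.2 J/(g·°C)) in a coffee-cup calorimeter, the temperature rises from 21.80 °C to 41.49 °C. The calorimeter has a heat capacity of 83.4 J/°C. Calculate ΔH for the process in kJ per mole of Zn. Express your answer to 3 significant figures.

|ΔT| = |41.49 − 21.80| = 19.69 °C
|q_surr| = (240.0 × 4.2 + 83.4) × 19.69 = 1091.4 × 19.69 = 21490 J
n(Zn) = 8.56 / 65.38 = 0.1309 mol
Temperature rose, so q_rxn = −|q_surr| = -21.49 kJ
ΔH = q_rxn / n = -164.2 kJ/mol

ΔH = -164 kJ/mol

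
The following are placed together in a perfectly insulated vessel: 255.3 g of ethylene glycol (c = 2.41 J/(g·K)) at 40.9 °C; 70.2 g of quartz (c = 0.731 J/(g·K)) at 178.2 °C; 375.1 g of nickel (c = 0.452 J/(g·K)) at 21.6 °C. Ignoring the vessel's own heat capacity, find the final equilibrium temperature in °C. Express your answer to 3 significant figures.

T_f = 45.4 °C

Σ mᵢcᵢ(T − Tᵢ) = 0  ⇒  T = Σ mᵢcᵢTᵢ / Σ mᵢcᵢ
Σ mᵢcᵢ = 255.3×2.41 + 70.2×0.731 + 375.1×0.452 = 836.1344
Σ mᵢcᵢTᵢ = 615.273×40.9 + 51.3162×178.2 + 169.5452×21.6 = 37971
T = 37971 / 836.1344 = 45.41 °C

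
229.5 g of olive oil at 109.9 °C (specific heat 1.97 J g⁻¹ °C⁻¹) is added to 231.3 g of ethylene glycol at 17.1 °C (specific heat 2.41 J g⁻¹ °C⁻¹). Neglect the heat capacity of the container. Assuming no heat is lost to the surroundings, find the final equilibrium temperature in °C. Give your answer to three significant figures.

T_f = 58.7 °C

Heat lost by olive oil = heat gained by ethylene glycol.
(229.5)(1.97)(109.9 − T) = (231.3)(2.41)(T − 17.1)
452.115 (109.9 − T) = 557.433 (T − 17.1)
49687 − 452.115 T = 557.433 T − 9532.1
59219.1 = 1009.548 T
T = 58.66 °C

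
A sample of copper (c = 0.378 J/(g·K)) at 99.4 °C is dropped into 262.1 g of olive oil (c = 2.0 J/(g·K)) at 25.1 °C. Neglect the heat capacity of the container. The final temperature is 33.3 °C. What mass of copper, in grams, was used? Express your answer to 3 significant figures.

m = 172 g

q_gained = (262.1 × 2.0) × (33.3 − 25.1) = 4298 J
q_lost = m × 0.378 × (99.4 − 33.3) = 24.9858 m
m = 4298 / 24.9858 = 172 g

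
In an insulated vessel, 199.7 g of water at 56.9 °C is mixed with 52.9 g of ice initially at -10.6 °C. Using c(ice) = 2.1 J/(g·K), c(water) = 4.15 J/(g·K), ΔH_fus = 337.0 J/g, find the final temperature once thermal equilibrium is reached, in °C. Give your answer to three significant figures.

Heat to bring ice to 0 °C and melt it: q₁ = 52.9×2.1×10.6 + 52.9×337.0 = 19005 J
Heat the water can supply cooling to 0 °C: 199.7×4.15×56.9 = 47156.2 J > q₁, so all ice melts.
Energy balance: 199.7×4.15×(56.9 − T) = 19005 + 52.9×4.15×(T − 0)
828.755(56.9 − T) = 19005 + 219.535 T
47156.2 − 19005 = 1048.290 T
T = 28151.2 / 1048.290 = 26.85 °C

T_f = 26.9 °C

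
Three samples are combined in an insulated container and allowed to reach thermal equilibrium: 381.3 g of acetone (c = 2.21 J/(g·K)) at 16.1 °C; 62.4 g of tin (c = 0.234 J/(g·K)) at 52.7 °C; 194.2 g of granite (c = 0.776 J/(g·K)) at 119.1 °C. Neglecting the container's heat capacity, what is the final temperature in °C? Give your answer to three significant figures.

T_f = 32.0 °C

Σ mᵢcᵢ(T − Tᵢ) = 0  ⇒  T = Σ mᵢcᵢTᵢ / Σ mᵢcᵢ
Σ mᵢcᵢ = 381.3×2.21 + 62.4×0.234 + 194.2×0.776 = 1007.9738
Σ mᵢcᵢTᵢ = 842.673×16.1 + 14.6016×52.7 + 150.6992×119.1 = 32285
T = 32285 / 1007.9738 = 32.03 °C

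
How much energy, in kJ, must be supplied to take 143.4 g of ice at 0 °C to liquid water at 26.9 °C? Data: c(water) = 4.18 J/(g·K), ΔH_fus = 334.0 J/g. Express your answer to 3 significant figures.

q1 (melt at 0 °C): 143.4 × 334.0 = 47896 J
q2 (heat water 0.0→26.9 °C): 143.4 × 4.18 × 26.9 = 16124 J
Total: 47896 + 16124 = 64020 J = 64.0 kJ

q = 64.0 kJ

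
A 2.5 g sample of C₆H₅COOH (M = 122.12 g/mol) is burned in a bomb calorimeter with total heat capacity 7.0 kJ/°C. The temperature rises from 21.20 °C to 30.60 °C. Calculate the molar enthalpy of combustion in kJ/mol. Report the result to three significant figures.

ΔT = 30.60 − 21.20 = 9.40 °C
q_cal = C_cal × ΔT = 7.0 × 9.40 = 65.8 kJ
n = 2.5 / 122.12 = 0.02047 mol
q_rxn = −q_cal = -65.8 kJ
ΔH = -65.8 / 0.02047 = -3214 kJ/mol

ΔH = -3210 kJ/mol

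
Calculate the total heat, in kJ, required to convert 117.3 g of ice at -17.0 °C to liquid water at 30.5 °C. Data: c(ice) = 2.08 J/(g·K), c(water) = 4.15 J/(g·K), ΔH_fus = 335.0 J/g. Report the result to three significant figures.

q = 58.3 kJ

q1 (heat ice -17.0→0.0 °C): 117.3 × 2.08 × 17.0 = 4148 J
q2 (melt at 0 °C): 117.3 × 335.0 = 39296 J
q3 (heat water 0.0→30.5 °C): 117.3 × 4.15 × 30.5 = 14847 J
Total: 4148 + 39296 + 14847 = 58291 J = 58.3 kJ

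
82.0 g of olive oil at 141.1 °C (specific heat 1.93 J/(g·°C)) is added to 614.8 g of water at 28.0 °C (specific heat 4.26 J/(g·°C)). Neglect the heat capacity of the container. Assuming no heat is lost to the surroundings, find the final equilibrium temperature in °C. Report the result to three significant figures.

T_f = 34.4 °C

Heat lost by olive oil = heat gained by water.
(82.0)(1.93)(141.1 − T) = (614.8)(4.26)(T − 28.0)
158.26 (141.1 − T) = 2619.048 (T − 28.0)
22330 − 158.26 T = 2619.048 T − 73333
95663 = 2777.308 T
T = 34.44 °C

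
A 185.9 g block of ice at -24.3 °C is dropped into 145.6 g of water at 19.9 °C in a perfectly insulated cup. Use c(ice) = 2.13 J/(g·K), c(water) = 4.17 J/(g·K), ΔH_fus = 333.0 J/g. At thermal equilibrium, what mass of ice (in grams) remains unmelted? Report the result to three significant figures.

Heat to warm all ice to 0 °C: 185.9×2.13×24.3 = 9622.0 J
Heat released by water cooling to 0 °C: 145.6×4.17×19.9 = 12082 J
12082 J < 9622.0 + 185.9×333.0 = 71526.7 J, so not all ice melts; final T = 0 °C.
Heat left for melting: 12082 − 9622.0 = 2460.0 J
Mass melted = 2460.0 / 333.0 = 7.387 g
Ice remaining = 185.9 − 7.387 = 178.513 g

m_ice remaining = 179 g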